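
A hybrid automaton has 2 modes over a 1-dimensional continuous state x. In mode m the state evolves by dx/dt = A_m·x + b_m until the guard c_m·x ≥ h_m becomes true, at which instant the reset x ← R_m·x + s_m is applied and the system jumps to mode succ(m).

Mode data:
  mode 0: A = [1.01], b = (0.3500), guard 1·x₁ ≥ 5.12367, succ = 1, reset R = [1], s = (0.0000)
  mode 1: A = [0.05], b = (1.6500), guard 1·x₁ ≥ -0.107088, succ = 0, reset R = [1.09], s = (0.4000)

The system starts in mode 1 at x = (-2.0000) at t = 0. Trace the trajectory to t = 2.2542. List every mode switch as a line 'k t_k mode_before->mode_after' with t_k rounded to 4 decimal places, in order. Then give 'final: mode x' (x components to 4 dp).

1 1.1854 1->0
final: 0 1.5071

Mode 1: guard c·x = -0.1071 hit at Δt = 1.1854 (t = 1.1854), x⁻ = (-0.1071) → reset → x⁺ = (0.2833), jump to mode 0
Mode 0: flow for 1.0688 to horizon, guard not reached → x = (1.5071)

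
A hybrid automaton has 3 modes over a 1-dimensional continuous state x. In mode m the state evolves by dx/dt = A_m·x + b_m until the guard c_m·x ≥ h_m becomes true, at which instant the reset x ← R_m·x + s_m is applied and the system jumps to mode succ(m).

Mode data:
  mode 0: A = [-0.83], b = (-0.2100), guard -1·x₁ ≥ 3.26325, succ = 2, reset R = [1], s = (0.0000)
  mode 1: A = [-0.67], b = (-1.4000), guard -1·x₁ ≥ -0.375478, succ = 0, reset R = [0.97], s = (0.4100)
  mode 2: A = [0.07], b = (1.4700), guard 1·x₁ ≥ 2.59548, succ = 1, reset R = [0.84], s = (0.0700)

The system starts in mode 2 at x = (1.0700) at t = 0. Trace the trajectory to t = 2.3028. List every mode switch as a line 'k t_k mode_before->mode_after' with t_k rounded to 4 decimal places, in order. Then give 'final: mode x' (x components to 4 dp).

Mode 2: guard c·x = 2.5955 hit at Δt = 0.9548 (t = 0.9548), x⁻ = (2.5955) → reset → x⁺ = (2.2502), jump to mode 1
Mode 1: guard c·x = -0.3755 hit at Δt = 0.8442 (t = 1.7990), x⁻ = (0.3755) → reset → x⁺ = (0.7742), jump to mode 0
Mode 0: flow for 0.5038 to horizon, guard not reached → x = (0.4232)

1 0.9548 2->1
2 1.7990 1->0
final: 0 0.4232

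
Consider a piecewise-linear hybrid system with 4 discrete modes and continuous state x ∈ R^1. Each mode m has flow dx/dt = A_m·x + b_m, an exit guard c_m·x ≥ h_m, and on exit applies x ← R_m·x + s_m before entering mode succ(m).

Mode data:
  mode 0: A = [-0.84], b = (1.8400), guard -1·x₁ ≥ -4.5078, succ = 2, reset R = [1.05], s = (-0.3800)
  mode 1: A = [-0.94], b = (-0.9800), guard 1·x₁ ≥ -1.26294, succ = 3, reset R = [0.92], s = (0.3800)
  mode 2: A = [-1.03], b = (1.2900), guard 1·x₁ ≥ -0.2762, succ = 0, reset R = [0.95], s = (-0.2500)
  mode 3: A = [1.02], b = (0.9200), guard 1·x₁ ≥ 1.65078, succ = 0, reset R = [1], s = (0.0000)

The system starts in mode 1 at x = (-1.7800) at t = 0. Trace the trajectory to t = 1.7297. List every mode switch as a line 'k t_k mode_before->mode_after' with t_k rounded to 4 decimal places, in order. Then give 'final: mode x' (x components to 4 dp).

Mode 1: guard c·x = -1.2629 hit at Δt = 1.2849 (t = 1.2849), x⁻ = (-1.2629) → reset → x⁺ = (-0.7819), jump to mode 3
Mode 3: flow for 0.4448 to horizon, guard not reached → x = (-0.7130)

1 1.2849 1->3
final: 3 -0.7130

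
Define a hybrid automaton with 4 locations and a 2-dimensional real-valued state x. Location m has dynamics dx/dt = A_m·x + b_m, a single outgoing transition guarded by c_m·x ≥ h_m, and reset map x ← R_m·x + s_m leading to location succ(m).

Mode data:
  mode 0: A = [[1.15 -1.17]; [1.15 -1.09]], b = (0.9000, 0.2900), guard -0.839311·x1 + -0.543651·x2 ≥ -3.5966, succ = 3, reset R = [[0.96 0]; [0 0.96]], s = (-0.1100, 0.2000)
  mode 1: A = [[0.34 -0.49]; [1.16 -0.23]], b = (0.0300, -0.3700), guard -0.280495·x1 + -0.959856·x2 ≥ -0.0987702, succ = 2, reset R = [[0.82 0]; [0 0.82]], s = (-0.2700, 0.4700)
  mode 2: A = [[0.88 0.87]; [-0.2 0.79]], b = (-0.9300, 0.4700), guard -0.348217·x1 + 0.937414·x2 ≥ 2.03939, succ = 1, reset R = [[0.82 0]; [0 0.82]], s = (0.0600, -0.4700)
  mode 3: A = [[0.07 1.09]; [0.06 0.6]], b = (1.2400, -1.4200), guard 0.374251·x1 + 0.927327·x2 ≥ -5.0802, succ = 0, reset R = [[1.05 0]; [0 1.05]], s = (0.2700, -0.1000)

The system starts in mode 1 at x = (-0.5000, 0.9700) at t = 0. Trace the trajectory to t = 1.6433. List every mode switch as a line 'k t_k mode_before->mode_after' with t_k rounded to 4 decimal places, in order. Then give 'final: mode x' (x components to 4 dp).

1 0.5111 1->2
2 1.0723 2->1
3 1.2839 1->2
final: 2 -1.7733 1.4622

Mode 1: guard c·x = -0.0988 hit at Δt = 0.5111 (t = 0.5111), x⁻ = (-0.7596, 0.3249) → reset → x⁺ = (-0.8929, 0.7364), jump to mode 2
Mode 2: guard c·x = 2.0394 hit at Δt = 0.5612 (t = 1.0723), x⁻ = (-1.4345, 1.6427) → reset → x⁺ = (-1.1163, 0.8770), jump to mode 1
Mode 1: guard c·x = -0.0988 hit at Δt = 0.2116 (t = 1.2839), x⁻ = (-1.2659, 0.4728) → reset → x⁺ = (-1.3081, 0.8577), jump to mode 2
Mode 2: flow for 0.3594 to horizon, guard not reached → x = (-1.7733, 1.4622)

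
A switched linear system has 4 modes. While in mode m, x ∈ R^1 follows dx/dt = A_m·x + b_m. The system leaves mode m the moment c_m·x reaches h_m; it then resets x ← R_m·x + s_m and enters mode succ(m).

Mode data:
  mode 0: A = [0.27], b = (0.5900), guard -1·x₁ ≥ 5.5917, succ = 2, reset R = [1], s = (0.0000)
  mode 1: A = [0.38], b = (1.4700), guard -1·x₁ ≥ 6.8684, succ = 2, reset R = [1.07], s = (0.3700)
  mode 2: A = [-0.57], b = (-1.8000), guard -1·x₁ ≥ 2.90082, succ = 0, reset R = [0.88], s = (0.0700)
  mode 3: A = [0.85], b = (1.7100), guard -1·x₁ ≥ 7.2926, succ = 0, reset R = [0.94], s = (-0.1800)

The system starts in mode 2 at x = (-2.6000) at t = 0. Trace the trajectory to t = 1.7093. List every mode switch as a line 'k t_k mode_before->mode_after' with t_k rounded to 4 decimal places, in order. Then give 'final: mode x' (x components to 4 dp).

Mode 2: guard c·x = 2.9008 hit at Δt = 1.3593 (t = 1.3593), x⁻ = (-2.9008) → reset → x⁺ = (-2.4827), jump to mode 0
Mode 0: flow for 0.3500 to horizon, guard not reached → x = (-2.5122)

1 1.3593 2->0
final: 0 -2.5122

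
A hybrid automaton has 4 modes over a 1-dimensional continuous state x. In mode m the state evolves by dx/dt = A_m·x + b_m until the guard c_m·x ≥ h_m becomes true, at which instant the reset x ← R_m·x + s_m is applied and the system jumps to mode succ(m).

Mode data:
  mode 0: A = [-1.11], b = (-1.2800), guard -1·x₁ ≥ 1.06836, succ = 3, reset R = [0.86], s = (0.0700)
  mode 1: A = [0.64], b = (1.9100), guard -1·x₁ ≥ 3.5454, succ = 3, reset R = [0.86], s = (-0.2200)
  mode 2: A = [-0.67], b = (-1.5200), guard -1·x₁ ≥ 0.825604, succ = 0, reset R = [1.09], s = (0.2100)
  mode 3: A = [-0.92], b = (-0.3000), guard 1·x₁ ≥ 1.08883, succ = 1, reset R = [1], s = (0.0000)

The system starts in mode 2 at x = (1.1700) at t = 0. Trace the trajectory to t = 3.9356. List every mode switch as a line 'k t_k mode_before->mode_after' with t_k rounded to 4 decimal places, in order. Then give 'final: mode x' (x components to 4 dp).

1 1.2960 2->0
2 2.8258 0->3
final: 3 -0.5144

Mode 2: guard c·x = 0.8256 hit at Δt = 1.2960 (t = 1.2960), x⁻ = (-0.8256) → reset → x⁺ = (-0.6899), jump to mode 0
Mode 0: guard c·x = 1.0684 hit at Δt = 1.5298 (t = 2.8258), x⁻ = (-1.0684) → reset → x⁺ = (-0.8488), jump to mode 3
Mode 3: flow for 1.1098 to horizon, guard not reached → x = (-0.5144)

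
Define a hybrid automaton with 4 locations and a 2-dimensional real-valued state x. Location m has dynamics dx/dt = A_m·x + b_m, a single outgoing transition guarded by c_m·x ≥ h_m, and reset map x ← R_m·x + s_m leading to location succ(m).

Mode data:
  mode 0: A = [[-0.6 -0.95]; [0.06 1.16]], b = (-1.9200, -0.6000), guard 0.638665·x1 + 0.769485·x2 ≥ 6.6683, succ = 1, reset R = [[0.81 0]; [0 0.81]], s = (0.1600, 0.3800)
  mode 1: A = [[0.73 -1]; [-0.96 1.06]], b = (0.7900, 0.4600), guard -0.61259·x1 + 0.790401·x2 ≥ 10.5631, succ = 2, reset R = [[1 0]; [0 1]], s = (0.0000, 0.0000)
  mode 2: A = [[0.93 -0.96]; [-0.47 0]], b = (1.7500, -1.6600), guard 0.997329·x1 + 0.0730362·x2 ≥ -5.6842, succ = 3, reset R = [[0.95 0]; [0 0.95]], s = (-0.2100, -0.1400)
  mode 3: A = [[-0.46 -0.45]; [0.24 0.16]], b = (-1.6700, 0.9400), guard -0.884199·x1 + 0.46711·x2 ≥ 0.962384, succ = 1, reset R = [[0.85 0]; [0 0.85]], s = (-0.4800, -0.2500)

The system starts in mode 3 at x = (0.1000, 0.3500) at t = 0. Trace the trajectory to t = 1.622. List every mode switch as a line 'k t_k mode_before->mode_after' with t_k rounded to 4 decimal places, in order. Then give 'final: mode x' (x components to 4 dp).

Mode 3: guard c·x = 0.9624 hit at Δt = 0.4375 (t = 0.4375), x⁻ = (-0.6819, 0.7695) → reset → x⁺ = (-1.0596, 0.4041), jump to mode 1
Mode 1: flow for 1.1845 to horizon, guard not reached → x = (-5.2037, 6.8337)

1 0.4375 3->1
final: 1 -5.2037 6.8337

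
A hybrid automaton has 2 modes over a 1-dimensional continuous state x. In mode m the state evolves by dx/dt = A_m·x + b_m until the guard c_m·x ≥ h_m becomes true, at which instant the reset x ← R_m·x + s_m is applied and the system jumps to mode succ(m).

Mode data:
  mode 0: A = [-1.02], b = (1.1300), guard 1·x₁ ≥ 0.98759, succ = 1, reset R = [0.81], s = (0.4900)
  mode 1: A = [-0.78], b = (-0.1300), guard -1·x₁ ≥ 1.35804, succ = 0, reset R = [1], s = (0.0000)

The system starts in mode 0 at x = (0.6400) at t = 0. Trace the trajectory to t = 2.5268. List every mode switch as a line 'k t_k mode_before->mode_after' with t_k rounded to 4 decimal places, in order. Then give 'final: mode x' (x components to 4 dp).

Mode 0: guard c·x = 0.9876 hit at Δt = 1.3319 (t = 1.3319), x⁻ = (0.9876) → reset → x⁺ = (1.2899), jump to mode 1
Mode 1: flow for 1.1949 to horizon, guard not reached → x = (0.4069)

1 1.3319 0->1
final: 1 0.4069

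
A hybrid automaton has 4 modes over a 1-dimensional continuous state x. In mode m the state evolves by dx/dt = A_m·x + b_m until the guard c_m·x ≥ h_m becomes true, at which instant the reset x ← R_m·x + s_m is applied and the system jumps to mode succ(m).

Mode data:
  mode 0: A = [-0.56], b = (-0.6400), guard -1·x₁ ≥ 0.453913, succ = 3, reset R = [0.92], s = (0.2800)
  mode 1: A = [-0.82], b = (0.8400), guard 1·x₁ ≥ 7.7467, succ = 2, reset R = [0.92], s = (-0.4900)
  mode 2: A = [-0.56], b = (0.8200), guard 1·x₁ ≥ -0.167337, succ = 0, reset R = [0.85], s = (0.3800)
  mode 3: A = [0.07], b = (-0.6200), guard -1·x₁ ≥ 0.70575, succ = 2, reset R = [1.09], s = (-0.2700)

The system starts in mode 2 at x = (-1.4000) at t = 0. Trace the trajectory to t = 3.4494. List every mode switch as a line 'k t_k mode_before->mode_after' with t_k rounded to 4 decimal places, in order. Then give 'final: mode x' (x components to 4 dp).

1 1.0049 2->0
2 2.2462 0->3
3 3.1212 3->2
final: 2 -0.6189

Mode 2: guard c·x = -0.1673 hit at Δt = 1.0049 (t = 1.0049), x⁻ = (-0.1673) → reset → x⁺ = (0.2378), jump to mode 0
Mode 0: guard c·x = 0.4539 hit at Δt = 1.2413 (t = 2.2462), x⁻ = (-0.4539) → reset → x⁺ = (-0.1376), jump to mode 3
Mode 3: guard c·x = 0.7057 hit at Δt = 0.8750 (t = 3.1212), x⁻ = (-0.7057) → reset → x⁺ = (-1.0393), jump to mode 2
Mode 2: flow for 0.3282 to horizon, guard not reached → x = (-0.6189)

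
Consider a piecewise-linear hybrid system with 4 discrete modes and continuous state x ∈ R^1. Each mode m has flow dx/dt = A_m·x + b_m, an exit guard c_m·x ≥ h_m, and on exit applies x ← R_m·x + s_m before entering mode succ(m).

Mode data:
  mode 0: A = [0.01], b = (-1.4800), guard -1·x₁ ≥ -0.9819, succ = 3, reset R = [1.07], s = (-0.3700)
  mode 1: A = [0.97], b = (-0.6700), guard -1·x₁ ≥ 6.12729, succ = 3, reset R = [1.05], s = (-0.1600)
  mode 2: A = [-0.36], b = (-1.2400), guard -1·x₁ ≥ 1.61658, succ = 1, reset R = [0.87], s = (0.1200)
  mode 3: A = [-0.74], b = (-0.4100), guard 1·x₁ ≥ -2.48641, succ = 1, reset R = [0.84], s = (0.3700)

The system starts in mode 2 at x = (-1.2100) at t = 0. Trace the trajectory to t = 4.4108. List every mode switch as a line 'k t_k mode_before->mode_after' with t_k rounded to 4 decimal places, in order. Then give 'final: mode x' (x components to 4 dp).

Mode 2: guard c·x = 1.6166 hit at Δt = 0.5579 (t = 0.5579), x⁻ = (-1.6166) → reset → x⁺ = (-1.2864), jump to mode 1
Mode 1: guard c·x = 6.1273 hit at Δt = 1.2762 (t = 1.8341), x⁻ = (-6.1273) → reset → x⁺ = (-6.5937), jump to mode 3
Mode 3: guard c·x = -2.4864 hit at Δt = 1.5400 (t = 3.3741), x⁻ = (-2.4864) → reset → x⁺ = (-1.7186), jump to mode 1
Mode 1: flow for 1.0367 to horizon, guard not reached → x = (-5.8952)

1 0.5579 2->1
2 1.8341 1->3
3 3.3741 3->1
final: 1 -5.8952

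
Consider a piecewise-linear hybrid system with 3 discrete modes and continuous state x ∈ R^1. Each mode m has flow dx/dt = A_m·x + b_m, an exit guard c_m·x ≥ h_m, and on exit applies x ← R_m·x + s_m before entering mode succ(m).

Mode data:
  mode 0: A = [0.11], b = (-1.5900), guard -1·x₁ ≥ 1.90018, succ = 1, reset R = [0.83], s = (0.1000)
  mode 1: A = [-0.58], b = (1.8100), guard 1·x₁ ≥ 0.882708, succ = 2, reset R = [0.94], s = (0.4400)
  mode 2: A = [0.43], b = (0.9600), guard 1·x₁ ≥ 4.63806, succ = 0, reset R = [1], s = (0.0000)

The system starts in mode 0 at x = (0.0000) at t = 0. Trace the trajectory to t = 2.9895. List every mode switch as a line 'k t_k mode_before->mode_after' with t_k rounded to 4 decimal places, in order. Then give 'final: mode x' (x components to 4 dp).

Mode 0: guard c·x = 1.9002 hit at Δt = 1.1228 (t = 1.1228), x⁻ = (-1.9002) → reset → x⁺ = (-1.4771), jump to mode 1
Mode 1: guard c·x = 0.8827 hit at Δt = 1.2414 (t = 2.3642), x⁻ = (0.8827) → reset → x⁺ = (1.2697), jump to mode 2
Mode 2: flow for 0.6253 to horizon, guard not reached → x = (2.3502)

1 1.1228 0->1
2 2.3642 1->2
final: 2 2.3502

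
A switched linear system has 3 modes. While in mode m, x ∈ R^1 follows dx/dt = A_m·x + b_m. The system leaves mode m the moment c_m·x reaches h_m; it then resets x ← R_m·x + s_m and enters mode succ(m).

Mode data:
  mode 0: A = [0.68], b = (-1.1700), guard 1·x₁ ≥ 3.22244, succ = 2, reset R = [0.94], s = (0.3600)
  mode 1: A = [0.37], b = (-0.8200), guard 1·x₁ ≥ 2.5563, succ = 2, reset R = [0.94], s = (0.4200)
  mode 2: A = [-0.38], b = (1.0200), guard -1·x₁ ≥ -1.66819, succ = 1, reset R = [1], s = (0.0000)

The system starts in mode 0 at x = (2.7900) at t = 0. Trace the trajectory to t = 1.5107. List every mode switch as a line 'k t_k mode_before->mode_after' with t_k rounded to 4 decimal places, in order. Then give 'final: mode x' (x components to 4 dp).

1 0.4994 0->2
final: 2 3.1642

Mode 0: guard c·x = 3.2224 hit at Δt = 0.4994 (t = 0.4994), x⁻ = (3.2224) → reset → x⁺ = (3.3891), jump to mode 2
Mode 2: flow for 1.0113 to horizon, guard not reached → x = (3.1642)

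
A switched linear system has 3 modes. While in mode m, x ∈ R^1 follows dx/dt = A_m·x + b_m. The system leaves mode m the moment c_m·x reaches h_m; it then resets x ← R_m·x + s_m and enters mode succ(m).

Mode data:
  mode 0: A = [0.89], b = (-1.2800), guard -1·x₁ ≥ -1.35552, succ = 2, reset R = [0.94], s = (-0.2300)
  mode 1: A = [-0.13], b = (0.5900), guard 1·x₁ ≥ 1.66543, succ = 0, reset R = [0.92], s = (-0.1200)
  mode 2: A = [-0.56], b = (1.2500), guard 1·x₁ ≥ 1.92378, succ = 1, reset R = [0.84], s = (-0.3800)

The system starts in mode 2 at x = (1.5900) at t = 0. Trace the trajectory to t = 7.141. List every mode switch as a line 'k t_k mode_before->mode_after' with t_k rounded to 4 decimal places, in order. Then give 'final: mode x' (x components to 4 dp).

1 1.3099 2->1
2 2.3815 1->0
3 3.6811 0->2
4 6.0895 2->1
final: 1 1.6579

Mode 2: guard c·x = 1.9238 hit at Δt = 1.3099 (t = 1.3099), x⁻ = (1.9238) → reset → x⁺ = (1.2360), jump to mode 1
Mode 1: guard c·x = 1.6654 hit at Δt = 1.0716 (t = 2.3815), x⁻ = (1.6654) → reset → x⁺ = (1.4122), jump to mode 0
Mode 0: guard c·x = -1.3555 hit at Δt = 1.2996 (t = 3.6811), x⁻ = (1.3555) → reset → x⁺ = (1.0442), jump to mode 2
Mode 2: guard c·x = 1.9238 hit at Δt = 2.4084 (t = 6.0895), x⁻ = (1.9238) → reset → x⁺ = (1.2360), jump to mode 1
Mode 1: flow for 1.0515 to horizon, guard not reached → x = (1.6579)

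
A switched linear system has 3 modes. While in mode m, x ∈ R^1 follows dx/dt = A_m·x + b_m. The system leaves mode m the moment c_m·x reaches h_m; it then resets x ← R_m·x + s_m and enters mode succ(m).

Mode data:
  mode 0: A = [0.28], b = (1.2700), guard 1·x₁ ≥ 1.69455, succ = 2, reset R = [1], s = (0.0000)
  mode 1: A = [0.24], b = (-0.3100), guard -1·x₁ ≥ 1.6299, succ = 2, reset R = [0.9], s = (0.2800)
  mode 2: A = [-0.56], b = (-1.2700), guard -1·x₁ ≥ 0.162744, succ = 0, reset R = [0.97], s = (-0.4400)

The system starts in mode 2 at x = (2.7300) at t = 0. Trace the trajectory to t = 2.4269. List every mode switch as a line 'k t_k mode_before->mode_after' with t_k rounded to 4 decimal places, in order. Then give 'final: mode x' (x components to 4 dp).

Mode 2: guard c·x = 0.1627 hit at Δt = 1.5440 (t = 1.5440), x⁻ = (-0.1627) → reset → x⁺ = (-0.5979), jump to mode 0
Mode 0: flow for 0.8829 to horizon, guard not reached → x = (0.5065)

1 1.5440 2->0
final: 0 0.5065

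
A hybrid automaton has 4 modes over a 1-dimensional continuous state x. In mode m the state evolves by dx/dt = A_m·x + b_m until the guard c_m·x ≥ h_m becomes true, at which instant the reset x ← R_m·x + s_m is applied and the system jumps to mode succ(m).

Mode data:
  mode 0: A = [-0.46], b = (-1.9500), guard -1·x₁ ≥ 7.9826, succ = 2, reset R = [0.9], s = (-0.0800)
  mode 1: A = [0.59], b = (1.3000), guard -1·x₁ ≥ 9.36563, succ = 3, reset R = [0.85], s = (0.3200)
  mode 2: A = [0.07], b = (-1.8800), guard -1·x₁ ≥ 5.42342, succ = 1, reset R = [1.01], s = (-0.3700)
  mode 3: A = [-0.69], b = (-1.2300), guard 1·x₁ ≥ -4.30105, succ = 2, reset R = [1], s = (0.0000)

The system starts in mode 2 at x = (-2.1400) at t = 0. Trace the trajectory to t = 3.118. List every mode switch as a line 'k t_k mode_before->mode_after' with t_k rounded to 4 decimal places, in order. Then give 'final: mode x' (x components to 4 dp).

Mode 2: guard c·x = 5.4234 hit at Δt = 1.5324 (t = 1.5324), x⁻ = (-5.4234) → reset → x⁺ = (-5.8477), jump to mode 1
Mode 1: guard c·x = 9.3656 hit at Δt = 1.1452 (t = 2.6776), x⁻ = (-9.3656) → reset → x⁺ = (-7.6408), jump to mode 3
Mode 3: flow for 0.4404 to horizon, guard not reached → x = (-6.1057)

1 1.5324 2->1
2 2.6776 1->3
final: 3 -6.1057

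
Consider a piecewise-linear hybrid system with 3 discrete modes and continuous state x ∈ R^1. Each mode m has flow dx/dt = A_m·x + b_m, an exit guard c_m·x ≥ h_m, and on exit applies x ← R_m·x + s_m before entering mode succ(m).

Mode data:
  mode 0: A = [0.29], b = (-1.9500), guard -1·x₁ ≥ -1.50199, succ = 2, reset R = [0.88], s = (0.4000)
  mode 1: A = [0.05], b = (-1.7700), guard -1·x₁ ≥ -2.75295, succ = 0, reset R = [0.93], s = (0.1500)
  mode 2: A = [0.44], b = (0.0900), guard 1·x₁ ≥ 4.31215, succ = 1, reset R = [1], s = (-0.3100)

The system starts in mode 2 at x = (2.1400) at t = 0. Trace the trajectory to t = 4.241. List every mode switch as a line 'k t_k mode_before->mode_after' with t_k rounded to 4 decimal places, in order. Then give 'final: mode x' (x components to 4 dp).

Mode 2: guard c·x = 4.3121 hit at Δt = 1.4902 (t = 1.4902), x⁻ = (4.3121) → reset → x⁺ = (4.0021), jump to mode 1
Mode 1: guard c·x = -2.7529 hit at Δt = 0.7803 (t = 2.2705), x⁻ = (2.7530) → reset → x⁺ = (2.7102), jump to mode 0
Mode 0: guard c·x = -1.5020 hit at Δt = 0.9074 (t = 3.1779), x⁻ = (1.5020) → reset → x⁺ = (1.7218), jump to mode 2
Mode 2: flow for 1.0631 to horizon, guard not reached → x = (2.8706)

1 1.4902 2->1
2 2.2705 1->0
3 3.1779 0->2
final: 2 2.8706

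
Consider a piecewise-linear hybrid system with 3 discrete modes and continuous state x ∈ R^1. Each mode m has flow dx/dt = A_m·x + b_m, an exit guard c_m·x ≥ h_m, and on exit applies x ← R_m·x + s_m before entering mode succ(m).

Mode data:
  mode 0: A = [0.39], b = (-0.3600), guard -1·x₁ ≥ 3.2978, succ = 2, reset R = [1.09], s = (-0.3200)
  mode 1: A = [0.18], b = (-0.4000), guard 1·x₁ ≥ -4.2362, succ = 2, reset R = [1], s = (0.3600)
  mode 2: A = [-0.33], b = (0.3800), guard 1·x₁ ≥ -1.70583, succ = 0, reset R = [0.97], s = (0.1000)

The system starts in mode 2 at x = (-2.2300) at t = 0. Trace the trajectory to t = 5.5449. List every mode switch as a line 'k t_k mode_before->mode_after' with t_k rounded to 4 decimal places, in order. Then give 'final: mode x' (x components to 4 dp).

1 0.5104 2->0
2 1.8763 0->2
3 3.6117 2->0
4 4.9776 0->2
final: 2 -3.0496

Mode 2: guard c·x = -1.7058 hit at Δt = 0.5104 (t = 0.5104), x⁻ = (-1.7058) → reset → x⁺ = (-1.5547), jump to mode 0
Mode 0: guard c·x = 3.2978 hit at Δt = 1.3659 (t = 1.8763), x⁻ = (-3.2978) → reset → x⁺ = (-3.9146), jump to mode 2
Mode 2: guard c·x = -1.7058 hit at Δt = 1.7354 (t = 3.6117), x⁻ = (-1.7058) → reset → x⁺ = (-1.5547), jump to mode 0
Mode 0: guard c·x = 3.2978 hit at Δt = 1.3659 (t = 4.9776), x⁻ = (-3.2978) → reset → x⁺ = (-3.9146), jump to mode 2
Mode 2: flow for 0.5673 to horizon, guard not reached → x = (-3.0496)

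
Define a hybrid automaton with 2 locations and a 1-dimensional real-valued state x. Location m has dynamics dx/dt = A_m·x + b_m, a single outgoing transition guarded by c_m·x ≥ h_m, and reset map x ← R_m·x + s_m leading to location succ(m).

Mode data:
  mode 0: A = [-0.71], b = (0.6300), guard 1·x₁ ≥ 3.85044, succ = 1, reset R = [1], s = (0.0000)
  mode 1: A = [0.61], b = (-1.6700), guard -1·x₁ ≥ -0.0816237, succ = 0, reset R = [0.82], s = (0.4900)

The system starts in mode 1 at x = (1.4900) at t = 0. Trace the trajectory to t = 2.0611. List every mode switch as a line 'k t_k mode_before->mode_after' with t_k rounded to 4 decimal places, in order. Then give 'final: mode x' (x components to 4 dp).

1 1.2386 1->0
final: 0 0.7031

Mode 1: guard c·x = -0.0816 hit at Δt = 1.2386 (t = 1.2386), x⁻ = (0.0816) → reset → x⁺ = (0.5569), jump to mode 0
Mode 0: flow for 0.8225 to horizon, guard not reached → x = (0.7031)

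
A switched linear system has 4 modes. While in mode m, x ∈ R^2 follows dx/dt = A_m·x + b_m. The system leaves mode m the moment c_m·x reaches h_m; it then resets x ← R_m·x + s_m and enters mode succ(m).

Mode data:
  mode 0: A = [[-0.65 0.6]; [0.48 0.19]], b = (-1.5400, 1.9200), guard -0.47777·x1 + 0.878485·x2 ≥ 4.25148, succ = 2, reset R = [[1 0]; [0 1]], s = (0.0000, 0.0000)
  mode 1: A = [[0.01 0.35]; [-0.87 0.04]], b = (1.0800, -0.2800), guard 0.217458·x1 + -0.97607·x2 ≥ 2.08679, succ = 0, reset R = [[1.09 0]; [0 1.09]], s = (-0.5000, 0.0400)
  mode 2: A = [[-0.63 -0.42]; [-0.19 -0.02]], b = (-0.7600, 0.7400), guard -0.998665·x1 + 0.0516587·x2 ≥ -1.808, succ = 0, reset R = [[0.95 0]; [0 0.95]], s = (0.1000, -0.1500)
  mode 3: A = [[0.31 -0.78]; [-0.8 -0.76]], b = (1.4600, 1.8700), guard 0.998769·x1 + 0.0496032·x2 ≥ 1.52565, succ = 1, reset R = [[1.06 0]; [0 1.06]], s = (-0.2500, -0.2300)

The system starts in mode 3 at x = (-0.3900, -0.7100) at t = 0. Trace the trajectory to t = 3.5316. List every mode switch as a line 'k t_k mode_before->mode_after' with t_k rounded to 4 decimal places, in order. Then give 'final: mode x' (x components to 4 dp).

1 1.3553 3->1
2 2.4796 1->0
final: 0 -0.2781 0.5511

Mode 3: guard c·x = 1.5256 hit at Δt = 1.3553 (t = 1.3553), x⁻ = (1.4873, 0.8108) → reset → x⁺ = (1.3265, 0.6294), jump to mode 1
Mode 1: guard c·x = 2.0868 hit at Δt = 1.1243 (t = 2.4796), x⁻ = (2.4097, -1.6011) → reset → x⁺ = (2.1266, -1.7052), jump to mode 0
Mode 0: flow for 1.0520 to horizon, guard not reached → x = (-0.2781, 0.5511)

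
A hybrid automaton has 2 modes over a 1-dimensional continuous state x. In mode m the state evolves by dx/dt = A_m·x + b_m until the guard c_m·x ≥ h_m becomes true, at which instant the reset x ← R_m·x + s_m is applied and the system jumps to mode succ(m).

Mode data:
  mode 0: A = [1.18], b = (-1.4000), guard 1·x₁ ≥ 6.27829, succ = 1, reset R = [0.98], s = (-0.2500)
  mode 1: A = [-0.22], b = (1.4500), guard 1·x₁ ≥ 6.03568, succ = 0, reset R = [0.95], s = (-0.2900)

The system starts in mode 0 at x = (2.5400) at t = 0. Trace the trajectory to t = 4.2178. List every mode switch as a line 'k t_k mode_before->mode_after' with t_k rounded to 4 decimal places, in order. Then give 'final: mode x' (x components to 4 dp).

1 1.1228 0->1
2 2.0986 1->0
3 2.2503 0->1
4 3.2261 1->0
5 3.3777 0->1
final: 1 6.0188

Mode 0: guard c·x = 6.2783 hit at Δt = 1.1228 (t = 1.1228), x⁻ = (6.2783) → reset → x⁺ = (5.9027), jump to mode 1
Mode 1: guard c·x = 6.0357 hit at Δt = 0.9758 (t = 2.0986), x⁻ = (6.0357) → reset → x⁺ = (5.4439), jump to mode 0
Mode 0: guard c·x = 6.2783 hit at Δt = 0.1517 (t = 2.2503), x⁻ = (6.2783) → reset → x⁺ = (5.9027), jump to mode 1
Mode 1: guard c·x = 6.0357 hit at Δt = 0.9758 (t = 3.2261), x⁻ = (6.0357) → reset → x⁺ = (5.4439), jump to mode 0
Mode 0: guard c·x = 6.2783 hit at Δt = 0.1517 (t = 3.3777), x⁻ = (6.2783) → reset → x⁺ = (5.9027), jump to mode 1
Mode 1: flow for 0.8401 to horizon, guard not reached → x = (6.0188)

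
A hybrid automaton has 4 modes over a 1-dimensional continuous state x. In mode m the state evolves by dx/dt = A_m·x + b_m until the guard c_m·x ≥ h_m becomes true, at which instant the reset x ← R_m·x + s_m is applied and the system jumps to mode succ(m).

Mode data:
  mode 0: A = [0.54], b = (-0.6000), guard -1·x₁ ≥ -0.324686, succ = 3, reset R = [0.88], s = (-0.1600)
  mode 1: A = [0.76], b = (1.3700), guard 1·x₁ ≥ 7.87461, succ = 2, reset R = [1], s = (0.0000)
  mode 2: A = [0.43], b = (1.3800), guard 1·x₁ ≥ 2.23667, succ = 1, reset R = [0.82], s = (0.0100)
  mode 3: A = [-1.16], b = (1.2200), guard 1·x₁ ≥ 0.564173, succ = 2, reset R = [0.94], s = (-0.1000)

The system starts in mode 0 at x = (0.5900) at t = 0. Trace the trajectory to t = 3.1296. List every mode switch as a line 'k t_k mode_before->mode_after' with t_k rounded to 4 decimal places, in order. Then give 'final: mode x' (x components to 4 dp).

1 0.7621 0->3
2 1.3151 3->2
3 2.2523 2->1
final: 1 5.3008

Mode 0: guard c·x = -0.3247 hit at Δt = 0.7621 (t = 0.7621), x⁻ = (0.3247) → reset → x⁺ = (0.1257), jump to mode 3
Mode 3: guard c·x = 0.5642 hit at Δt = 0.5530 (t = 1.3151), x⁻ = (0.5642) → reset → x⁺ = (0.4303), jump to mode 2
Mode 2: guard c·x = 2.2367 hit at Δt = 0.9372 (t = 2.2523), x⁻ = (2.2367) → reset → x⁺ = (1.8441), jump to mode 1
Mode 1: flow for 0.8773 to horizon, guard not reached → x = (5.3008)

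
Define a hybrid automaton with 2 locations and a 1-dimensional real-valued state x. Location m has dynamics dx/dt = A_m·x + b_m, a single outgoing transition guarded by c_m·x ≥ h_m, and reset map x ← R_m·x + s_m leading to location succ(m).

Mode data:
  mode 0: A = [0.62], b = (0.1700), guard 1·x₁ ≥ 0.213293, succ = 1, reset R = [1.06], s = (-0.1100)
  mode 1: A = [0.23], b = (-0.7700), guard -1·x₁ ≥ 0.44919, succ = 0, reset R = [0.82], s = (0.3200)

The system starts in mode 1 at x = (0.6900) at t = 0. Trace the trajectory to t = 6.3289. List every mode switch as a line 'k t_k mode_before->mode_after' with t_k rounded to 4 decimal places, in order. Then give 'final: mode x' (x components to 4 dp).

1 1.5509 1->0
2 2.7918 0->1
3 3.4927 1->0
4 4.7336 0->1
5 5.4344 1->0
final: 0 0.1191

Mode 1: guard c·x = 0.4492 hit at Δt = 1.5509 (t = 1.5509), x⁻ = (-0.4492) → reset → x⁺ = (-0.0483), jump to mode 0
Mode 0: guard c·x = 0.2133 hit at Δt = 1.2409 (t = 2.7918), x⁻ = (0.2133) → reset → x⁺ = (0.1161), jump to mode 1
Mode 1: guard c·x = 0.4492 hit at Δt = 0.7009 (t = 3.4927), x⁻ = (-0.4492) → reset → x⁺ = (-0.0483), jump to mode 0
Mode 0: guard c·x = 0.2133 hit at Δt = 1.2409 (t = 4.7336), x⁻ = (0.2133) → reset → x⁺ = (0.1161), jump to mode 1
Mode 1: guard c·x = 0.4492 hit at Δt = 0.7009 (t = 5.4344), x⁻ = (-0.4492) → reset → x⁺ = (-0.0483), jump to mode 0
Mode 0: flow for 0.8945 to horizon, guard not reached → x = (0.1191)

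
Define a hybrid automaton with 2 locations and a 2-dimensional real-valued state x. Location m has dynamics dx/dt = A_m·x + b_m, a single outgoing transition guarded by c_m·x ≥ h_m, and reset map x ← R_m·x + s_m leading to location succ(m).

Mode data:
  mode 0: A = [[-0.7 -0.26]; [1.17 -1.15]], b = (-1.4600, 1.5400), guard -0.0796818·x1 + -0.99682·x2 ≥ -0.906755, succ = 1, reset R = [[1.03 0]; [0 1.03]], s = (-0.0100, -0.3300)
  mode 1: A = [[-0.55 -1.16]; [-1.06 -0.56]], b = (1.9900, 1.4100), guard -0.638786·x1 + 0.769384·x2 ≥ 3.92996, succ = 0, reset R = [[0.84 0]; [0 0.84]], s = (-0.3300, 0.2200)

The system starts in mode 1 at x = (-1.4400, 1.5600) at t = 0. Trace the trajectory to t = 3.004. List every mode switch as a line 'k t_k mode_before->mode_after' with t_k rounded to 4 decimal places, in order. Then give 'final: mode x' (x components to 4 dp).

1 1.4071 1->0
2 2.0610 0->1
final: 1 -1.6520 2.8525

Mode 1: guard c·x = 3.9300 hit at Δt = 1.4071 (t = 1.4071), x⁻ = (-1.8493, 3.5726) → reset → x⁺ = (-1.8834, 3.2210), jump to mode 0
Mode 0: guard c·x = -0.9068 hit at Δt = 0.6539 (t = 2.0610), x⁻ = (-2.2254, 1.0875) → reset → x⁺ = (-2.3021, 0.7902), jump to mode 1
Mode 1: flow for 0.9430 to horizon, guard not reached → x = (-1.6520, 2.8525)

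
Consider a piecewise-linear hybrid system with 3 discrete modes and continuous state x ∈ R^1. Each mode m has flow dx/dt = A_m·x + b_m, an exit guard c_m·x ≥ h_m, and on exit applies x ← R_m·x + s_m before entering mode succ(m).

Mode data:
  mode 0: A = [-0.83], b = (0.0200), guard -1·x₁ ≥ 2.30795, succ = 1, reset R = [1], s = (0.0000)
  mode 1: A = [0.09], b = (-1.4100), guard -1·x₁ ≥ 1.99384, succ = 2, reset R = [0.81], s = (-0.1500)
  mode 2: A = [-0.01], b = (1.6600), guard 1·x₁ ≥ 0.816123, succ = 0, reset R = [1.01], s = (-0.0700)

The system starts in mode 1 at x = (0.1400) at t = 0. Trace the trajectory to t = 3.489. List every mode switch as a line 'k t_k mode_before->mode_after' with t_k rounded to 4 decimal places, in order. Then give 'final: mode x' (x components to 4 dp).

Mode 1: guard c·x = 1.9938 hit at Δt = 1.4308 (t = 1.4308), x⁻ = (-1.9938) → reset → x⁺ = (-1.7650), jump to mode 2
Mode 2: guard c·x = 0.8161 hit at Δt = 1.5505 (t = 2.9813), x⁻ = (0.8161) → reset → x⁺ = (0.7543), jump to mode 0
Mode 0: flow for 0.5077 to horizon, guard not reached → x = (0.5032)

1 1.4308 1->2
2 2.9813 2->0
final: 0 0.5032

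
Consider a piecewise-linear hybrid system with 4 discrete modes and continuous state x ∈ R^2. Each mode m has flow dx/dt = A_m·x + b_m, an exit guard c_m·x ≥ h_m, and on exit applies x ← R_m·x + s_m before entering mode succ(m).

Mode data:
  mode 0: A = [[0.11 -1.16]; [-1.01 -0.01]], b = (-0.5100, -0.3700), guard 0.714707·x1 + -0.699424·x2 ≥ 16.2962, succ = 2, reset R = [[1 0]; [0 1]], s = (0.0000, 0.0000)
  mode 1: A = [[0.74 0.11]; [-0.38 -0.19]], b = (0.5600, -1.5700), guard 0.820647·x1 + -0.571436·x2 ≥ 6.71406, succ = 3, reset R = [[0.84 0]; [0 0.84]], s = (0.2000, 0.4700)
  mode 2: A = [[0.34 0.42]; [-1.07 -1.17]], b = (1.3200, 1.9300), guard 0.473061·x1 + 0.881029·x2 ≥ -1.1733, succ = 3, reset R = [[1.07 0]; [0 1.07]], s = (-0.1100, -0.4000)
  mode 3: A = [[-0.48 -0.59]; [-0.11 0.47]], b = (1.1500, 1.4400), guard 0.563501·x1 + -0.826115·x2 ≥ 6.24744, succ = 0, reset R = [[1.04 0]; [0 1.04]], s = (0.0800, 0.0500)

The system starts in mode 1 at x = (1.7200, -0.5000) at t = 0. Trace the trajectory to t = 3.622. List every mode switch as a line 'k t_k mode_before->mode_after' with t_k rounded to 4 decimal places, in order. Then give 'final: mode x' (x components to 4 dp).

1 1.3532 1->3
2 2.9418 3->0
final: 0 11.2942 -9.6581

Mode 1: guard c·x = 6.7141 hit at Δt = 1.3532 (t = 1.3532), x⁻ = (5.5246, -3.8155) → reset → x⁺ = (4.8406, -2.7351), jump to mode 3
Mode 3: guard c·x = 6.2474 hit at Δt = 1.5886 (t = 2.9418), x⁻ = (5.6438, -3.7127) → reset → x⁺ = (5.9495, -3.8113), jump to mode 0
Mode 0: flow for 0.6802 to horizon, guard not reached → x = (11.2942, -9.6581)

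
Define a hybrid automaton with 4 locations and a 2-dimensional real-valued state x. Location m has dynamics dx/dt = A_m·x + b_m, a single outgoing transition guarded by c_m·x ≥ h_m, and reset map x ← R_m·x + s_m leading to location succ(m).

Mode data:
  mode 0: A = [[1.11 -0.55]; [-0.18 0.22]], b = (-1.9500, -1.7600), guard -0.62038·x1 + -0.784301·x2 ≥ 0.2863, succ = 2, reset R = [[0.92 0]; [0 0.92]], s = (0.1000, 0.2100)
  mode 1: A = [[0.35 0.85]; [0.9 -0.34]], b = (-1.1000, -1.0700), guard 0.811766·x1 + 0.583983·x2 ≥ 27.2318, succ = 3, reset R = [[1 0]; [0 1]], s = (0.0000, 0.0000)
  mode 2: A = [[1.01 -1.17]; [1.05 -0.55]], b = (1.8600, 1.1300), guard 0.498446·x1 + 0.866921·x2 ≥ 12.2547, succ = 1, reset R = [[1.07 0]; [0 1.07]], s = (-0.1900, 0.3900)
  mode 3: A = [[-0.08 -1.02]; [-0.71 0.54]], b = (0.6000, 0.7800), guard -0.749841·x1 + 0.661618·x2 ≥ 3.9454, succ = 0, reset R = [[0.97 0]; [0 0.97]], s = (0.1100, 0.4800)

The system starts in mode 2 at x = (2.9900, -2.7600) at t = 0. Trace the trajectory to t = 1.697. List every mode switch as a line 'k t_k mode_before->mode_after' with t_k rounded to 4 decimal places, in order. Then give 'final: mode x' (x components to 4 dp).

Mode 2: guard c·x = 12.2547 hit at Δt = 1.1945 (t = 1.1945), x⁻ = (12.1030, 7.1771) → reset → x⁺ = (12.7602, 8.0695), jump to mode 1
Mode 1: flow for 0.5025 to horizon, guard not reached → x = (19.3930, 12.9188)

1 1.1945 2->1
final: 1 19.3930 12.9188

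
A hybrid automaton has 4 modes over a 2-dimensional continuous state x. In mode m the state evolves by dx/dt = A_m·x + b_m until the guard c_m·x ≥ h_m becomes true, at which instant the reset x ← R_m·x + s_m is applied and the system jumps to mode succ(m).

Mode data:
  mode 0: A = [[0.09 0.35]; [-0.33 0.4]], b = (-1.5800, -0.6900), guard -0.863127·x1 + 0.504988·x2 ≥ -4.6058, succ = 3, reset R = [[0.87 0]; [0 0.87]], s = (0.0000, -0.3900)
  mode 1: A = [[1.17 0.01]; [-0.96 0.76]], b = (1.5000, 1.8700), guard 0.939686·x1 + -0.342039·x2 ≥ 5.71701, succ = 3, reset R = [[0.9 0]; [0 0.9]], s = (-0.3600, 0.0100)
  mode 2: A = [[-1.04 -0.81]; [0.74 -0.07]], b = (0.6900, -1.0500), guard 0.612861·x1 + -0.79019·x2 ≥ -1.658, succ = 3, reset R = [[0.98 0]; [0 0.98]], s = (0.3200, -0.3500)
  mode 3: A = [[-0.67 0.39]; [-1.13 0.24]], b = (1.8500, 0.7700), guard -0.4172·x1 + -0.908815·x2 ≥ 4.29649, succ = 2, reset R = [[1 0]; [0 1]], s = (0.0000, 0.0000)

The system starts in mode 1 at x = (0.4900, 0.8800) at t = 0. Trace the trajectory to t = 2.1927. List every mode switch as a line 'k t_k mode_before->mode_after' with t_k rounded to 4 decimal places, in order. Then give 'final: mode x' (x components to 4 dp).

Mode 1: guard c·x = 5.7170 hit at Δt = 1.2724 (t = 1.2724), x⁻ = (6.6170, 1.4645) → reset → x⁺ = (5.5953, 1.3280), jump to mode 3
Mode 3: flow for 0.9203 to horizon, guard not reached → x = (3.9615, -3.2066)

1 1.2724 1->3
final: 3 3.9615 -3.2066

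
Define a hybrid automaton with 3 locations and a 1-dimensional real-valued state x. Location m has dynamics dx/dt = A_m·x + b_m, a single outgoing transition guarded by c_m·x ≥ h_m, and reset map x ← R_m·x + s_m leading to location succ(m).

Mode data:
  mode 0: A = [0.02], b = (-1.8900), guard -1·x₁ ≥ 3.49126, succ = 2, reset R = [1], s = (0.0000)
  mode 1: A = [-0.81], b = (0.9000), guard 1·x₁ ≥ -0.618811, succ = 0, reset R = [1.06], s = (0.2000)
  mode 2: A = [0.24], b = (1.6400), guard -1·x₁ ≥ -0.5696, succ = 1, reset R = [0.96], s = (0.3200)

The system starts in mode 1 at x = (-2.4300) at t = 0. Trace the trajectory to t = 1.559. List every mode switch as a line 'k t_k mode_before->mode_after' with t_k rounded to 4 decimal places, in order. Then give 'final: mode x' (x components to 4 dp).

1 0.8844 1->0
final: 0 -1.7458

Mode 1: guard c·x = -0.6188 hit at Δt = 0.8844 (t = 0.8844), x⁻ = (-0.6188) → reset → x⁺ = (-0.4559), jump to mode 0
Mode 0: flow for 0.6746 to horizon, guard not reached → x = (-1.7458)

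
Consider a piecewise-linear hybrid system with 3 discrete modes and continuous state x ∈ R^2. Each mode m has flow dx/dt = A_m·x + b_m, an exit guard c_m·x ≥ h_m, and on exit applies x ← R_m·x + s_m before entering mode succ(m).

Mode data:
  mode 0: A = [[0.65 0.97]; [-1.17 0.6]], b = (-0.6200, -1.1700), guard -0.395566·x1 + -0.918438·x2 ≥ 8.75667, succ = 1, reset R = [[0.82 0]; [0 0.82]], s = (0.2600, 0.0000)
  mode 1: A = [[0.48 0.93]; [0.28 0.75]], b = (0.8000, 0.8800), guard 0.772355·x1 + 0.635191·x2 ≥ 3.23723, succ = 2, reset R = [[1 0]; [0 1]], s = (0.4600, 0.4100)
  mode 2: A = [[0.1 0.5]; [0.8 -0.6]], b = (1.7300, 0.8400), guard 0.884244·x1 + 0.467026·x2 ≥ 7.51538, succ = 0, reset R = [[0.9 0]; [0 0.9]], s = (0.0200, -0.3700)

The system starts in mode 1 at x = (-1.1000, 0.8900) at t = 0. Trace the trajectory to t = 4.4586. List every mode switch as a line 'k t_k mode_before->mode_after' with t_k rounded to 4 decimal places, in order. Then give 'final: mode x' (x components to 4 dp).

Mode 1: guard c·x = 3.2372 hit at Δt = 1.0518 (t = 1.0518), x⁻ = (1.5142, 3.2552) → reset → x⁺ = (1.9742, 3.6652), jump to mode 2
Mode 2: guard c·x = 7.5154 hit at Δt = 0.9292 (t = 1.9810), x⁻ = (5.8655, 4.9866) → reset → x⁺ = (5.2989, 4.1180), jump to mode 0
Mode 0: guard c·x = 8.7567 hit at Δt = 1.3572 (t = 3.3382), x⁻ = (8.1428, -13.0414) → reset → x⁺ = (6.9371, -10.6939), jump to mode 1
Mode 1: flow for 1.1204 to horizon, guard not reached → x = (-7.3017, -22.0819)

1 1.0518 1->2
2 1.9810 2->0
3 3.3382 0->1
final: 1 -7.3017 -22.0819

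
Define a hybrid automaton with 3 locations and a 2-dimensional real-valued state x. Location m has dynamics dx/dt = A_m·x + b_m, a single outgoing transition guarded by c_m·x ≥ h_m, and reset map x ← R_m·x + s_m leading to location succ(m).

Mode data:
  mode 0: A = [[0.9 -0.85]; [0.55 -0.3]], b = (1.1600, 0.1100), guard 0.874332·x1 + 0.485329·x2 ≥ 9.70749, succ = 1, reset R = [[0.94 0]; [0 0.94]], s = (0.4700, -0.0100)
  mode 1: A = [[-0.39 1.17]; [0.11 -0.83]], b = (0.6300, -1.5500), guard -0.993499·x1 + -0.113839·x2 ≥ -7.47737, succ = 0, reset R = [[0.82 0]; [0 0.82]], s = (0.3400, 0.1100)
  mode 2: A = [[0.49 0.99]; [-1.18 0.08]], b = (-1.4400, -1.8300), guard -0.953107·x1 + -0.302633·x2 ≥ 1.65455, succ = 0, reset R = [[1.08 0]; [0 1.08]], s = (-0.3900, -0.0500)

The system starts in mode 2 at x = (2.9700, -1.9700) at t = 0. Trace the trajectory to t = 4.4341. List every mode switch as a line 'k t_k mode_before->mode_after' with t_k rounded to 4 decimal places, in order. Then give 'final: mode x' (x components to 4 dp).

1 0.7324 2->0
2 2.1710 0->1
3 3.2000 1->0
4 3.6461 0->1
final: 1 8.5759 0.5286

Mode 2: guard c·x = 1.6545 hit at Δt = 0.7324 (t = 0.7324), x⁻ = (-0.1532, -4.9846) → reset → x⁺ = (-0.5555, -5.4334), jump to mode 0
Mode 0: guard c·x = 9.7075 hit at Δt = 1.4386 (t = 2.1710), x⁻ = (11.2028, -0.1803) → reset → x⁺ = (11.0007, -0.1795), jump to mode 1
Mode 1: guard c·x = -7.4774 hit at Δt = 1.0290 (t = 3.2000), x⁻ = (7.5797, -0.4665) → reset → x⁺ = (6.5554, -0.2725), jump to mode 0
Mode 0: guard c·x = 9.7075 hit at Δt = 0.4461 (t = 3.6461), x⁻ = (10.1473, 1.7213) → reset → x⁺ = (10.0084, 1.6080), jump to mode 1
Mode 1: flow for 0.7880 to horizon, guard not reached → x = (8.5759, 0.5286)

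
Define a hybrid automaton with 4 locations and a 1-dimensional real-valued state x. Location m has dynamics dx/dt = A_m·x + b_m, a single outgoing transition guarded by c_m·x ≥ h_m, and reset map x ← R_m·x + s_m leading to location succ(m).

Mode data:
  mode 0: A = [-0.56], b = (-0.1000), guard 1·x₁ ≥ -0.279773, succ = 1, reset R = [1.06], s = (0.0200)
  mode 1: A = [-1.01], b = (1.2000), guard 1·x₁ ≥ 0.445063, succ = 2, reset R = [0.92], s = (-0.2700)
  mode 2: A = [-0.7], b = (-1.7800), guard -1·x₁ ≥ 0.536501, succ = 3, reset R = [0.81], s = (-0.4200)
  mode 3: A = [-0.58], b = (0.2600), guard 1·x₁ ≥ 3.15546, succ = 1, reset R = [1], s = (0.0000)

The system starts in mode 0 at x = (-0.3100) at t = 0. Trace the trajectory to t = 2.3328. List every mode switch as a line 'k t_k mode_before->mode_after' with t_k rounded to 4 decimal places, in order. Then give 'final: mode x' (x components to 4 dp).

1 0.4667 0->1
2 1.1386 1->2
3 1.5534 2->3
final: 3 -0.3807

Mode 0: guard c·x = -0.2798 hit at Δt = 0.4667 (t = 0.4667), x⁻ = (-0.2798) → reset → x⁺ = (-0.2766), jump to mode 1
Mode 1: guard c·x = 0.4451 hit at Δt = 0.6719 (t = 1.1386), x⁻ = (0.4451) → reset → x⁺ = (0.1395), jump to mode 2
Mode 2: guard c·x = 0.5365 hit at Δt = 0.4148 (t = 1.5534), x⁻ = (-0.5365) → reset → x⁺ = (-0.8546), jump to mode 3
Mode 3: flow for 0.7794 to horizon, guard not reached → x = (-0.3807)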